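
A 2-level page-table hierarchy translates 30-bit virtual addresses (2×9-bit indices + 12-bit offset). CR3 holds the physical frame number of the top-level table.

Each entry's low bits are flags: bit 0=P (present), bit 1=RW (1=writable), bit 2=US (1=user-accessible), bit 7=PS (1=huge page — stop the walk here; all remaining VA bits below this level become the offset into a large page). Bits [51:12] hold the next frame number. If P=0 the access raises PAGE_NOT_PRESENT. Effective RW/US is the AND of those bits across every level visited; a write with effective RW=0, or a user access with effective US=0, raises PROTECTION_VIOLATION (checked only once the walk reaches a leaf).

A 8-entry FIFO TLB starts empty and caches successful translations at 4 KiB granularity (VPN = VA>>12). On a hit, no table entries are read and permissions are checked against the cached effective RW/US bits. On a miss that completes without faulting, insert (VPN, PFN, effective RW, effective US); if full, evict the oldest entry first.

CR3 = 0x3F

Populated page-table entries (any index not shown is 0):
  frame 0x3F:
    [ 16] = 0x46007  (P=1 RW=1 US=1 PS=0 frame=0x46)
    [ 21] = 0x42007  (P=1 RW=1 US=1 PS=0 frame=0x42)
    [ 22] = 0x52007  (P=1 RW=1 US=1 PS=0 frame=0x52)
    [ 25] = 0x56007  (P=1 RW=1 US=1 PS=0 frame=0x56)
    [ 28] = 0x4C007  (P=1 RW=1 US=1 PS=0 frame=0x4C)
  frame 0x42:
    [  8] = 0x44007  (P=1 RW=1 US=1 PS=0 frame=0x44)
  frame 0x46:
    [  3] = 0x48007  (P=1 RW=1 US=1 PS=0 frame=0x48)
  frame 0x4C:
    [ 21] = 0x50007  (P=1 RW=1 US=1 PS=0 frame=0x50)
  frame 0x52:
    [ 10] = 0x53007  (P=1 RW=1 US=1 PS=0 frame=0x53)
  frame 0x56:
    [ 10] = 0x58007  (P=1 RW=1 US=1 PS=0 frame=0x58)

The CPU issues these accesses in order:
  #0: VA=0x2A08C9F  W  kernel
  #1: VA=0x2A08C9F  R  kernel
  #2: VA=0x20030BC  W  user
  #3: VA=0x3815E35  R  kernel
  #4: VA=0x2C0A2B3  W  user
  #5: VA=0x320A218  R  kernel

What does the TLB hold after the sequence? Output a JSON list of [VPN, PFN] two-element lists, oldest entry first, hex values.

Trace:
#0 VA=0x2A08C9F (w,kernel):
  L0: frame=0x3F idx=21 entry=0x42007 [P=1 RW=1 US=1 PS=0]
  L1: frame=0x42 idx=8 entry=0x44007 [P=1 RW=1 US=1 PS=0]
  → PA=0x44C9F  (2 entries read)
#1 VA=0x2A08C9F (r,kernel):
  TLB hit vpn=0x2A08 → PA=0x44C9F
#2 VA=0x20030BC (w,user):
  L0: frame=0x3F idx=16 entry=0x46007 [P=1 RW=1 US=1 PS=0]
  L1: frame=0x46 idx=3 entry=0x48007 [P=1 RW=1 US=1 PS=0]
  → PA=0x480BC  (2 entries read)
#3 VA=0x3815E35 (r,kernel):
  L0: frame=0x3F idx=28 entry=0x4C007 [P=1 RW=1 US=1 PS=0]
  L1: frame=0x4C idx=21 entry=0x50007 [P=1 RW=1 US=1 PS=0]
  → PA=0x50E35  (2 entries read)
#4 VA=0x2C0A2B3 (w,user):
  L0: frame=0x3F idx=22 entry=0x52007 [P=1 RW=1 US=1 PS=0]
  L1: frame=0x52 idx=10 entry=0x53007 [P=1 RW=1 US=1 PS=0]
  → PA=0x532B3  (2 entries read)
#5 VA=0x320A218 (r,kernel):
  L0: frame=0x3F idx=25 entry=0x56007 [P=1 RW=1 US=1 PS=0]
  L1: frame=0x56 idx=10 entry=0x58007 [P=1 RW=1 US=1 PS=0]
  → PA=0x58218  (2 entries read)

TLB: [["0x2A08", "0x44"], ["0x2003", "0x48"], ["0x3815", "0x50"], ["0x2C0A", "0x53"], ["0x320A", "0x58"]]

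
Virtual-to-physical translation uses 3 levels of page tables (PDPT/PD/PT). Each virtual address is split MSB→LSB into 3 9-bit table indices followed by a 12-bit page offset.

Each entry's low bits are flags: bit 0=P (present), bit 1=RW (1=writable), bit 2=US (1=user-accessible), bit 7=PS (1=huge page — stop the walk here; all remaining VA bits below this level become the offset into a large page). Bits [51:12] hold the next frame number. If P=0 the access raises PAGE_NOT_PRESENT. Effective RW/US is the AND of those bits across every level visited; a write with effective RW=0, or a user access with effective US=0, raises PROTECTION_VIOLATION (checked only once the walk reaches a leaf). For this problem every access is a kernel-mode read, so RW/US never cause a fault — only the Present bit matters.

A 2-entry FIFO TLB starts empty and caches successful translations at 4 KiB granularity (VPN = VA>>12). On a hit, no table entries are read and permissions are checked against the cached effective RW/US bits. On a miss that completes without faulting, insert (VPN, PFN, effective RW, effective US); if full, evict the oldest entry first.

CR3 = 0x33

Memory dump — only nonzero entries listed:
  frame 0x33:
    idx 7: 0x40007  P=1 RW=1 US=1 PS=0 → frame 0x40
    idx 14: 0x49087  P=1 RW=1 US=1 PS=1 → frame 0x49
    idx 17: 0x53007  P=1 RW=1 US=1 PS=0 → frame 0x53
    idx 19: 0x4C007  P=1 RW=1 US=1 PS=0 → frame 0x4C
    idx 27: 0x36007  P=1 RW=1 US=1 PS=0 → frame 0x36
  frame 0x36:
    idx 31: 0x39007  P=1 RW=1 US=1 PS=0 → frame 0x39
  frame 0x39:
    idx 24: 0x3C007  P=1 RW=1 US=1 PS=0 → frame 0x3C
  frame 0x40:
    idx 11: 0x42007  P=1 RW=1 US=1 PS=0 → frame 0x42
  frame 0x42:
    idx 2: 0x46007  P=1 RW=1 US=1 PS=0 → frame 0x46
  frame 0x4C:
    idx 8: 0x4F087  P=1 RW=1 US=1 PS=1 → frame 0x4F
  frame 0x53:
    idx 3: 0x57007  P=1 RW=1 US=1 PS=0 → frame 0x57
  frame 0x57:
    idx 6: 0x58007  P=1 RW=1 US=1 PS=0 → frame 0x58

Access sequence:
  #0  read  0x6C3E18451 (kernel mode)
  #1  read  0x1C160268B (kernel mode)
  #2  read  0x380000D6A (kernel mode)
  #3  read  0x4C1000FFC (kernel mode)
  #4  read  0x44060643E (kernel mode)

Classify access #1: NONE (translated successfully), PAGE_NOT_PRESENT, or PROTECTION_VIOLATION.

Per-access translation:
#0 VA=0x6C3E18451 (r,kernel):
  lvl0: tbl 0x33, slot 27 ⇒ 0x36007 (P1/RW1/US1/PS0)
  lvl1: tbl 0x36, slot 31 ⇒ 0x39007 (P1/RW1/US1/PS0)
  lvl2: tbl 0x39, slot 24 ⇒ 0x3C007 (P1/RW1/US1/PS0)
  ✓ 0x3C451  — 3 lookups
#1 VA=0x1C160268B (r,kernel):
  lvl0: tbl 0x33, slot 7 ⇒ 0x40007 (P1/RW1/US1/PS0)
  lvl1: tbl 0x40, slot 11 ⇒ 0x42007 (P1/RW1/US1/PS0)
  lvl2: tbl 0x42, slot 2 ⇒ 0x46007 (P1/RW1/US1/PS0)
  ✓ 0x4668B  — 3 lookups
#2 VA=0x380000D6A (r,kernel):
  lvl0: tbl 0x33, slot 14 ⇒ 0x49087 (P1/RW1/US1/PS1)
  ✓ 0x49D6A (huge @L0)  — 1 lookups
#3 VA=0x4C1000FFC (r,kernel):
  lvl0: tbl 0x33, slot 19 ⇒ 0x4C007 (P1/RW1/US1/PS0)
  lvl1: tbl 0x4C, slot 8 ⇒ 0x4F087 (P1/RW1/US1/PS1)
  ✓ 0x4FFFC (huge @L1)  — 2 lookups
#4 VA=0x44060643E (r,kernel):
  lvl0: tbl 0x33, slot 17 ⇒ 0x53007 (P1/RW1/US1/PS0)
  lvl1: tbl 0x53, slot 3 ⇒ 0x57007 (P1/RW1/US1/PS0)
  lvl2: tbl 0x57, slot 6 ⇒ 0x58007 (P1/RW1/US1/PS0)
  ✓ 0x5843E  — 3 lookups

Access #1 fault: NONE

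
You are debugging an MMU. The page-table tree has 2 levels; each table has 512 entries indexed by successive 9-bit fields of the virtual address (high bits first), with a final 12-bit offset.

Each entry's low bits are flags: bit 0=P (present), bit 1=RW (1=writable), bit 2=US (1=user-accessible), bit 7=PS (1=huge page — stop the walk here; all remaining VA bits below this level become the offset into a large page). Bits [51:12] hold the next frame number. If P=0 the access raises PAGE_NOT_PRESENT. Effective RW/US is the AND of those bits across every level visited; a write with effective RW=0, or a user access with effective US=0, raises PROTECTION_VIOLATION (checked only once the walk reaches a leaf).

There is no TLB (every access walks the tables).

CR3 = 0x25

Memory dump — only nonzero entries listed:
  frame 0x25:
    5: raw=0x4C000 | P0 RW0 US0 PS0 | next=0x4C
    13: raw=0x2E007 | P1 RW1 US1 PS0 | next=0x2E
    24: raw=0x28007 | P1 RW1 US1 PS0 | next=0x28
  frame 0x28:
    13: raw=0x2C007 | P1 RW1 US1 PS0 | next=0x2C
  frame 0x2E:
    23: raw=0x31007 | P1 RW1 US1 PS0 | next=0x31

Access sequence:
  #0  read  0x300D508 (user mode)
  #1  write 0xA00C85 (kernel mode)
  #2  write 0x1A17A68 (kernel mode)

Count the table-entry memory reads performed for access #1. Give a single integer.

Trace:
#0 VA=0x300D508 (r,user):
  L0: frame=0x25 idx=24 entry=0x28007 [P=1 RW=1 US=1 PS=0]
  L1: frame=0x28 idx=13 entry=0x2C007 [P=1 RW=1 US=1 PS=0]
  ✓ 0x2C508  — 2 lookups
#1 VA=0xA00C85 (w,kernel):
  L0: frame=0x25 idx=5 entry=0x4C000 [P=0 RW=0 US=0 PS=0]
  ✗ PAGE_NOT_PRESENT  [1 reads]
#2 VA=0x1A17A68 (w,kernel):
  L0: frame=0x25 idx=13 entry=0x2E007 [P=1 RW=1 US=1 PS=0]
  L1: frame=0x2E idx=23 entry=0x31007 [P=1 RW=1 US=1 PS=0]
  ✓ 0x31A68  — 2 lookups

Entries read for #1: 1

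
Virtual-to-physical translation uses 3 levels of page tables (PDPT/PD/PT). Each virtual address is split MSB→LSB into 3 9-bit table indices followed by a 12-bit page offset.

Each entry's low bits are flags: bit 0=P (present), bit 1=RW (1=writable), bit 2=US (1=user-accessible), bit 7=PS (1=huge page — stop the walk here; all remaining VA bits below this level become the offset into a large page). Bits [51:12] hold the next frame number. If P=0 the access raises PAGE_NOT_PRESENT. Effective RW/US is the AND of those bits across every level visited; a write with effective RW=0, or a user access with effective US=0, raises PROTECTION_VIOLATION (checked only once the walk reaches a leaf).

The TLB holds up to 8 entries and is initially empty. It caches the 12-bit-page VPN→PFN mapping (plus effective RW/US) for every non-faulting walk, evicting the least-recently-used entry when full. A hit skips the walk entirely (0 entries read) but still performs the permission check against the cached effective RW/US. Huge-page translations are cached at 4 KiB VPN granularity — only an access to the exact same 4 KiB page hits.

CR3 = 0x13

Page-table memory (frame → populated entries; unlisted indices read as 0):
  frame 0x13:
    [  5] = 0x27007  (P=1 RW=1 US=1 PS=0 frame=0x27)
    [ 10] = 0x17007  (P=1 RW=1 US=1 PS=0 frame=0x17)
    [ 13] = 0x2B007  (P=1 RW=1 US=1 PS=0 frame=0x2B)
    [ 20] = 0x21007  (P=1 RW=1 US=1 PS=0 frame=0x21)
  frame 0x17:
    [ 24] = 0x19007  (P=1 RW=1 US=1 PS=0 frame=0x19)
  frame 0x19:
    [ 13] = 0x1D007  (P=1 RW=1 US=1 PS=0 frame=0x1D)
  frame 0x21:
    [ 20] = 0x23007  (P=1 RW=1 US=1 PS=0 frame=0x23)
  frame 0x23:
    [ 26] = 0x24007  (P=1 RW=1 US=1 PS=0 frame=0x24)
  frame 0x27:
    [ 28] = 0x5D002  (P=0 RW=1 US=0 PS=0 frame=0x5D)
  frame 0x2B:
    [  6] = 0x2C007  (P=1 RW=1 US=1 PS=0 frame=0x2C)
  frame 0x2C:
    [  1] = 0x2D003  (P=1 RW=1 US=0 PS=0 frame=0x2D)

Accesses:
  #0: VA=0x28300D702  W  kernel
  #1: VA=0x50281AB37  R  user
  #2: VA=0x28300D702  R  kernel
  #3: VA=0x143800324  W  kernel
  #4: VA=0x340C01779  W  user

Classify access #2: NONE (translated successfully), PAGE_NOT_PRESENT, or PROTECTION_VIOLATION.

Per-access translation:
#0 VA=0x28300D702 (w,kernel):
  L0 @0x13[10] → 0x17007  P=1,RW=1,US=1,PS=0
  L1 @0x17[24] → 0x19007  P=1,RW=1,US=1,PS=0
  L2 @0x19[13] → 0x1D007  P=1,RW=1,US=1,PS=0
  → PA=0x1D702  (3 entries read)
#1 VA=0x50281AB37 (r,user):
  L0 @0x13[20] → 0x21007  P=1,RW=1,US=1,PS=0
  L1 @0x21[20] → 0x23007  P=1,RW=1,US=1,PS=0
  L2 @0x23[26] → 0x24007  P=1,RW=1,US=1,PS=0
  → PA=0x24B37  (3 entries read)
#2 VA=0x28300D702 (r,kernel):
  TLB hit vpn=0x28300D → PA=0x1D702
#3 VA=0x143800324 (w,kernel):
  L0 @0x13[5] → 0x27007  P=1,RW=1,US=1,PS=0
  L1 @0x27[28] → 0x5D002  P=0,RW=1,US=0,PS=0
  → PAGE_NOT_PRESENT  (2 entries read)
#4 VA=0x340C01779 (w,user):
  L0 @0x13[13] → 0x2B007  P=1,RW=1,US=1,PS=0
  L1 @0x2B[6] → 0x2C007  P=1,RW=1,US=1,PS=0
  L2 @0x2C[1] → 0x2D003  P=1,RW=1,US=0,PS=0
  → PROTECTION_VIOLATION  (3 entries read)

Access #2 fault: NONE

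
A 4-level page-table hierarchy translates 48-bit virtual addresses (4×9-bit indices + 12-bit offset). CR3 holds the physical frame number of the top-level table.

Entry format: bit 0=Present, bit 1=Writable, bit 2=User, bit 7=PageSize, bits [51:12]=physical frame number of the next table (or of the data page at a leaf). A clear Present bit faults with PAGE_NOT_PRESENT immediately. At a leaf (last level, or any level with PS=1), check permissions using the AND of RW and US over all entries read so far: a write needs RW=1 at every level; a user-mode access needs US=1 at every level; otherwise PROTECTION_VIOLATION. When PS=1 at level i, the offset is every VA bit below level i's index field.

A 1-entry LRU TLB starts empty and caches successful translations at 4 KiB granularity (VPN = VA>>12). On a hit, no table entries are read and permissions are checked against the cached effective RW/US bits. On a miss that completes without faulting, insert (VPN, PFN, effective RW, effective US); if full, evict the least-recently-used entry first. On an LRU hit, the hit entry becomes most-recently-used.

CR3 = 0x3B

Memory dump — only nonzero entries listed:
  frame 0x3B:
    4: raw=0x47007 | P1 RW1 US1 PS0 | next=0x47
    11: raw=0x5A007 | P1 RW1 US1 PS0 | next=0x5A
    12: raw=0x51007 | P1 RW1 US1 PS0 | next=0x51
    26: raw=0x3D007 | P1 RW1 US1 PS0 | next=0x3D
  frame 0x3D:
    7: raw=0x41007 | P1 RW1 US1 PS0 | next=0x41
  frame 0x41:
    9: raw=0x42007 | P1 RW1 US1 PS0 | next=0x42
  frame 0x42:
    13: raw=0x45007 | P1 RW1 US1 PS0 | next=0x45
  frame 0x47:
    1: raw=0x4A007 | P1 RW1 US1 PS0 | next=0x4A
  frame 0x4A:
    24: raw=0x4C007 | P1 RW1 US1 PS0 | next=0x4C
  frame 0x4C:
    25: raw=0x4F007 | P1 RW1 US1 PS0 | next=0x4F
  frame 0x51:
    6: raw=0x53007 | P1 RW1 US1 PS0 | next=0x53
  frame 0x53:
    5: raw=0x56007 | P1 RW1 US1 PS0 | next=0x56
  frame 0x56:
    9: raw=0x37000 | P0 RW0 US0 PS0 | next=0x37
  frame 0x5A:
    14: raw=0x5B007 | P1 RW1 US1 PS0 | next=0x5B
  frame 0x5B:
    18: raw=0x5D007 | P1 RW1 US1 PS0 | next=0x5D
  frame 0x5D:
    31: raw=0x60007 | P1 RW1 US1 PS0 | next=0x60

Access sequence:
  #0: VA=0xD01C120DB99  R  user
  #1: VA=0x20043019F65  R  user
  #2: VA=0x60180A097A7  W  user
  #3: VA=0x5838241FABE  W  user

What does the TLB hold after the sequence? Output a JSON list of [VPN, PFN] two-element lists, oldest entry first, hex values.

Walk each access:
#0 VA=0xD01C120DB99 (r,user):
  L0 @0x3B[26] → 0x3D007  P=1,RW=1,US=1,PS=0
  L1 @0x3D[7] → 0x41007  P=1,RW=1,US=1,PS=0
  L2 @0x41[9] → 0x42007  P=1,RW=1,US=1,PS=0
  L3 @0x42[13] → 0x45007  P=1,RW=1,US=1,PS=0
  → PA=0x45B99  (4 entries read)
#1 VA=0x20043019F65 (r,user):
  L0 @0x3B[4] → 0x47007  P=1,RW=1,US=1,PS=0
  L1 @0x47[1] → 0x4A007  P=1,RW=1,US=1,PS=0
  L2 @0x4A[24] → 0x4C007  P=1,RW=1,US=1,PS=0
  L3 @0x4C[25] → 0x4F007  P=1,RW=1,US=1,PS=0
  → PA=0x4FF65  (4 entries read)
#2 VA=0x60180A097A7 (w,user):
  L0 @0x3B[12] → 0x51007  P=1,RW=1,US=1,PS=0
  L1 @0x51[6] → 0x53007  P=1,RW=1,US=1,PS=0
  L2 @0x53[5] → 0x56007  P=1,RW=1,US=1,PS=0
  L3 @0x56[9] → 0x37000  P=0,RW=0,US=0,PS=0
  → PAGE_NOT_PRESENT  (4 entries read)
#3 VA=0x5838241FABE (w,user):
  L0 @0x3B[11] → 0x5A007  P=1,RW=1,US=1,PS=0
  L1 @0x5A[14] → 0x5B007  P=1,RW=1,US=1,PS=0
  L2 @0x5B[18] → 0x5D007  P=1,RW=1,US=1,PS=0
  L3 @0x5D[31] → 0x60007  P=1,RW=1,US=1,PS=0
  → PA=0x60ABE  (4 entries read)

TLB: [["0x5838241F", "0x60"]]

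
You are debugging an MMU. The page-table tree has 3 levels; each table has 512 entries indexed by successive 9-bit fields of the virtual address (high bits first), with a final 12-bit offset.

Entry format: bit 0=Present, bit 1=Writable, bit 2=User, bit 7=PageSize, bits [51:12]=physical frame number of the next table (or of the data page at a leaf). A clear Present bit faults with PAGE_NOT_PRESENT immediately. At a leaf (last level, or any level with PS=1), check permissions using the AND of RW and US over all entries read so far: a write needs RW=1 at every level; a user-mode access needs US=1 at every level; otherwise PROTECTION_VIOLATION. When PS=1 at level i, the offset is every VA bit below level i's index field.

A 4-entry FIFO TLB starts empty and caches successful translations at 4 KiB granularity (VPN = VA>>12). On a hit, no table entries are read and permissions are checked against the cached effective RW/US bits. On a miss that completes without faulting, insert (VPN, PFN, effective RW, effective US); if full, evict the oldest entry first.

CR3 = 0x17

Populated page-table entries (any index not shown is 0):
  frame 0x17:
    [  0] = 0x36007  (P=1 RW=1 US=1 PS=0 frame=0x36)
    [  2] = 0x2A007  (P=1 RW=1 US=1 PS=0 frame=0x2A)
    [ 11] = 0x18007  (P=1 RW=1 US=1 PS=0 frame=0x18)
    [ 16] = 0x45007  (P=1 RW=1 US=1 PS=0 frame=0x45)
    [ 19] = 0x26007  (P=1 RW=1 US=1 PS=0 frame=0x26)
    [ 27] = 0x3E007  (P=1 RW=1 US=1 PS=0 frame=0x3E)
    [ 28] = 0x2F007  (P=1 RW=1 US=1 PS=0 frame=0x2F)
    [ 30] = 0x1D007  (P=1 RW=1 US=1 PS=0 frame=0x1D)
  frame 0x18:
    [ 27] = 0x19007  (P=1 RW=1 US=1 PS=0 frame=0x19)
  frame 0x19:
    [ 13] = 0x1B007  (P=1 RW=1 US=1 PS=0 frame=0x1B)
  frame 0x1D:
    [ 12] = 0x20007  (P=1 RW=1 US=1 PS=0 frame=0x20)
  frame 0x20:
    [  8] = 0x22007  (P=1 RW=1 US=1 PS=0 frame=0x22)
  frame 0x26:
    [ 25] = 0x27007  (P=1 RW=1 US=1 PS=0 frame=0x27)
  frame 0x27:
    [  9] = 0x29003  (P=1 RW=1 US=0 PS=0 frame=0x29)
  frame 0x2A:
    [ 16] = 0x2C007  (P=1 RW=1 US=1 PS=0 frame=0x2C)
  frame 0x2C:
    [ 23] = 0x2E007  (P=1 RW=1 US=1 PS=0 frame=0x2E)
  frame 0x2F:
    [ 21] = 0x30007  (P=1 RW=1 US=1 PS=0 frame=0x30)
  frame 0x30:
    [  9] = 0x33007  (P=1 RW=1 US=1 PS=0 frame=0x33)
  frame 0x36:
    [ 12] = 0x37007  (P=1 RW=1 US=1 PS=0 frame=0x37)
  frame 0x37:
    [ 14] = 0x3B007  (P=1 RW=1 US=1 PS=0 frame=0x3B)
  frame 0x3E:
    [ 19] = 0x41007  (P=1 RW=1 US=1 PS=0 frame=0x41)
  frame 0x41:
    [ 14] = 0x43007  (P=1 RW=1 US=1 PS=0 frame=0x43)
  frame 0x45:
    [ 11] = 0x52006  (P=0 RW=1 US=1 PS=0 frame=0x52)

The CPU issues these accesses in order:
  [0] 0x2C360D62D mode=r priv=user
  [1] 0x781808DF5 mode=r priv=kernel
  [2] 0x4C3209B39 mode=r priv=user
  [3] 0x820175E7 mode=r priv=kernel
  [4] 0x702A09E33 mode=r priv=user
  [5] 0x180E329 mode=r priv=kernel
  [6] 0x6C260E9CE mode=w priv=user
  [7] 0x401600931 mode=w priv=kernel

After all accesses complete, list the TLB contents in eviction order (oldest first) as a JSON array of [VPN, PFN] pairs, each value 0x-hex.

Trace:
#0 VA=0x2C360D62D (r,user):
  L0 @0x17[11] → 0x18007  P=1,RW=1,US=1,PS=0
  L1 @0x18[27] → 0x19007  P=1,RW=1,US=1,PS=0
  L2 @0x19[13] → 0x1B007  P=1,RW=1,US=1,PS=0
  ✓ 0x1B62D  — 3 lookups
#1 VA=0x781808DF5 (r,kernel):
  L0 @0x17[30] → 0x1D007  P=1,RW=1,US=1,PS=0
  L1 @0x1D[12] → 0x20007  P=1,RW=1,US=1,PS=0
  L2 @0x20[8] → 0x22007  P=1,RW=1,US=1,PS=0
  ✓ 0x22DF5  — 3 lookups
#2 VA=0x4C3209B39 (r,user):
  L0 @0x17[19] → 0x26007  P=1,RW=1,US=1,PS=0
  L1 @0x26[25] → 0x27007  P=1,RW=1,US=1,PS=0
  L2 @0x27[9] → 0x29003  P=1,RW=1,US=0,PS=0
  ⇒ fault: PROTECTION_VIOLATION  — 3 lookups
#3 VA=0x820175E7 (r,kernel):
  L0 @0x17[2] → 0x2A007  P=1,RW=1,US=1,PS=0
  L1 @0x2A[16] → 0x2C007  P=1,RW=1,US=1,PS=0
  L2 @0x2C[23] → 0x2E007  P=1,RW=1,US=1,PS=0
  ✓ 0x2E5E7  — 3 lookups
#4 VA=0x702A09E33 (r,user):
  L0 @0x17[28] → 0x2F007  P=1,RW=1,US=1,PS=0
  L1 @0x2F[21] → 0x30007  P=1,RW=1,US=1,PS=0
  L2 @0x30[9] → 0x33007  P=1,RW=1,US=1,PS=0
  ✓ 0x33E33  — 3 lookups
#5 VA=0x180E329 (r,kernel):
  L0 @0x17[0] → 0x36007  P=1,RW=1,US=1,PS=0
  L1 @0x36[12] → 0x37007  P=1,RW=1,US=1,PS=0
  L2 @0x37[14] → 0x3B007  P=1,RW=1,US=1,PS=0
  ✓ 0x3B329  — 3 lookups
#6 VA=0x6C260E9CE (w,user):
  L0 @0x17[27] → 0x3E007  P=1,RW=1,US=1,PS=0
  L1 @0x3E[19] → 0x41007  P=1,RW=1,US=1,PS=0
  L2 @0x41[14] → 0x43007  P=1,RW=1,US=1,PS=0
  ✓ 0x439CE  — 3 lookups
#7 VA=0x401600931 (w,kernel):
  L0 @0x17[16] → 0x45007  P=1,RW=1,US=1,PS=0
  L1 @0x45[11] → 0x52006  P=0,RW=1,US=1,PS=0
  ⇒ fault: PAGE_NOT_PRESENT  — 2 lookups

TLB: [["0x82017", "0x2E"], ["0x702A09", "0x33"], ["0x180E", "0x3B"], ["0x6C260E", "0x43"]]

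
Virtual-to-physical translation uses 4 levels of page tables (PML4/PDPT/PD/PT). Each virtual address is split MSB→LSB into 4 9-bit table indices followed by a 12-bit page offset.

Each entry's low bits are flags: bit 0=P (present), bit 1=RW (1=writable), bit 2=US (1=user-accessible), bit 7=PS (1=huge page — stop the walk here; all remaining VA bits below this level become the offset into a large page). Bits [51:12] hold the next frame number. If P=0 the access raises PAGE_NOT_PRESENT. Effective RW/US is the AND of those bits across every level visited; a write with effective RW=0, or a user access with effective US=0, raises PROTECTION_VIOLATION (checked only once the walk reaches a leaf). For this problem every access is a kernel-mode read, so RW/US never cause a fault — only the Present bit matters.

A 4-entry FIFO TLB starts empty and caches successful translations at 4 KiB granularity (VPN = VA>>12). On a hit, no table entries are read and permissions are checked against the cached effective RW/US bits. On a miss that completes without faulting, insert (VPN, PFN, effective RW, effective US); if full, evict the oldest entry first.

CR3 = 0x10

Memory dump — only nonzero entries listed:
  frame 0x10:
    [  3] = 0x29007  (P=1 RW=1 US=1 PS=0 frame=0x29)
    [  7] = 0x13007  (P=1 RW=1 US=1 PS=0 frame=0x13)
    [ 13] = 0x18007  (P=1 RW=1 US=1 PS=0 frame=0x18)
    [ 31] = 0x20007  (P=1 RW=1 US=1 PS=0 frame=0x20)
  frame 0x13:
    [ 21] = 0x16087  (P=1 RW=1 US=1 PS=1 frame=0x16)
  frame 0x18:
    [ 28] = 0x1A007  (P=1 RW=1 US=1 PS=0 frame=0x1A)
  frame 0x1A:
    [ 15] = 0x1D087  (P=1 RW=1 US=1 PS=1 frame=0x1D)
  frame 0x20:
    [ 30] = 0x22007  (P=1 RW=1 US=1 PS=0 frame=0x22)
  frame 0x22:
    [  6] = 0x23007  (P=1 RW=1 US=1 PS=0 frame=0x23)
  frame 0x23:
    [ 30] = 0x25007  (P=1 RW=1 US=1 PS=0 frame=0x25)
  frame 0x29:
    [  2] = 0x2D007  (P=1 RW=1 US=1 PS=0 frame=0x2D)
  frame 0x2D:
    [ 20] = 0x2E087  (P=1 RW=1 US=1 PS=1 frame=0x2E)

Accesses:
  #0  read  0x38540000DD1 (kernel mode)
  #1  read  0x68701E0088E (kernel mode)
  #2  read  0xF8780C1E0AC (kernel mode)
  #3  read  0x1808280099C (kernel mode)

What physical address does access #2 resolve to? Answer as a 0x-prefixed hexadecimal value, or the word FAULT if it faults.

Trace:
#0 VA=0x38540000DD1 (r,kernel):
  L0: frame=0x10 idx=7 entry=0x13007 [P=1 RW=1 US=1 PS=0]
  L1: frame=0x13 idx=21 entry=0x16087 [P=1 RW=1 US=1 PS=1]
  → PA=0x16DD1 (huge @L1)  (2 entries read)
#1 VA=0x68701E0088E (r,kernel):
  L0: frame=0x10 idx=13 entry=0x18007 [P=1 RW=1 US=1 PS=0]
  L1: frame=0x18 idx=28 entry=0x1A007 [P=1 RW=1 US=1 PS=0]
  L2: frame=0x1A idx=15 entry=0x1D087 [P=1 RW=1 US=1 PS=1]
  → PA=0x1D88E (huge @L2)  (3 entries read)
#2 VA=0xF8780C1E0AC (r,kernel):
  L0: frame=0x10 idx=31 entry=0x20007 [P=1 RW=1 US=1 PS=0]
  L1: frame=0x20 idx=30 entry=0x22007 [P=1 RW=1 US=1 PS=0]
  L2: frame=0x22 idx=6 entry=0x23007 [P=1 RW=1 US=1 PS=0]
  L3: frame=0x23 idx=30 entry=0x25007 [P=1 RW=1 US=1 PS=0]
  → PA=0x250AC  (4 entries read)
#3 VA=0x1808280099C (r,kernel):
  L0: frame=0x10 idx=3 entry=0x29007 [P=1 RW=1 US=1 PS=0]
  L1: frame=0x29 idx=2 entry=0x2D007 [P=1 RW=1 US=1 PS=0]
  L2: frame=0x2D idx=20 entry=0x2E087 [P=1 RW=1 US=1 PS=1]
  → PA=0x2E99C (huge @L2)  (3 entries read)

Access #2 PA: 0x250AC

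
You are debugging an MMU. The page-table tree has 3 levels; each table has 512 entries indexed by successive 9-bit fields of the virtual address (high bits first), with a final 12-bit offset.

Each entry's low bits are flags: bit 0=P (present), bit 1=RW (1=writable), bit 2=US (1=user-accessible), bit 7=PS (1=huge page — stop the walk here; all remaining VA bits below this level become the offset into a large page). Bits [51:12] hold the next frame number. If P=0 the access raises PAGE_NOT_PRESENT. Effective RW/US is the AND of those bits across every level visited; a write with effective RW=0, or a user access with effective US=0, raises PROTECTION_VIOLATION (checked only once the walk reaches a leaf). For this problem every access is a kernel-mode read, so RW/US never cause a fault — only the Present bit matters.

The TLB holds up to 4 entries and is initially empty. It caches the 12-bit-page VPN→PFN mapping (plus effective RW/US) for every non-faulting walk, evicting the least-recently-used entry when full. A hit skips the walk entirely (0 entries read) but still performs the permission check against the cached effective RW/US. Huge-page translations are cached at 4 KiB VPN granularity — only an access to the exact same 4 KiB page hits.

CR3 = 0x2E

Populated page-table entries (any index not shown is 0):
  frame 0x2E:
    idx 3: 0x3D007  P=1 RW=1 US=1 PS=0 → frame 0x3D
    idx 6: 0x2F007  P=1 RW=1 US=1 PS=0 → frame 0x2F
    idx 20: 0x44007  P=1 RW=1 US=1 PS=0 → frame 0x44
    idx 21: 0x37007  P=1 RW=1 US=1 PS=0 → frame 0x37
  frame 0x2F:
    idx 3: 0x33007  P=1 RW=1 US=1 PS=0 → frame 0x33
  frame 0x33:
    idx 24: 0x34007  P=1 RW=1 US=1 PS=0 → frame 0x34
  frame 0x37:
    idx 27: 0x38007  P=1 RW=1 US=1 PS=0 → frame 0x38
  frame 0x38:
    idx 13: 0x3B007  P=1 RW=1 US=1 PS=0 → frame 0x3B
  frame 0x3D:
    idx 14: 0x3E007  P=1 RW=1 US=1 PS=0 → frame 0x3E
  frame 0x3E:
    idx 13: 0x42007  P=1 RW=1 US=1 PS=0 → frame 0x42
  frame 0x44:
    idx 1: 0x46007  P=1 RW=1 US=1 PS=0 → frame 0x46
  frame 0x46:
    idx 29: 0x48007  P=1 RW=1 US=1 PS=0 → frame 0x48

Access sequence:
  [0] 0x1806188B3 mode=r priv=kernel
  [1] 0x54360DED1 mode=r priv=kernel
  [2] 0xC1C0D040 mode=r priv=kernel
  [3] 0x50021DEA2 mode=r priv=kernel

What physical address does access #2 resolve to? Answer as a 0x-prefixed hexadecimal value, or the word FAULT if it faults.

Per-access translation:
#0 VA=0x1806188B3 (r,kernel):
  [0] read 0x2E idx=6: raw=0x2F007 flags P=1 W=1 U=1 S=0
  [1] read 0x2F idx=3: raw=0x33007 flags P=1 W=1 U=1 S=0
  [2] read 0x33 idx=24: raw=0x34007 flags P=1 W=1 U=1 S=0
  → PA=0x348B3  (3 entries read)
#1 VA=0x54360DED1 (r,kernel):
  [0] read 0x2E idx=21: raw=0x37007 flags P=1 W=1 U=1 S=0
  [1] read 0x37 idx=27: raw=0x38007 flags P=1 W=1 U=1 S=0
  [2] read 0x38 idx=13: raw=0x3B007 flags P=1 W=1 U=1 S=0
  → PA=0x3BED1  (3 entries read)
#2 VA=0xC1C0D040 (r,kernel):
  [0] read 0x2E idx=3: raw=0x3D007 flags P=1 W=1 U=1 S=0
  [1] read 0x3D idx=14: raw=0x3E007 flags P=1 W=1 U=1 S=0
  [2] read 0x3E idx=13: raw=0x42007 flags P=1 W=1 U=1 S=0
  → PA=0x42040  (3 entries read)
#3 VA=0x50021DEA2 (r,kernel):
  [0] read 0x2E idx=20: raw=0x44007 flags P=1 W=1 U=1 S=0
  [1] read 0x44 idx=1: raw=0x46007 flags P=1 W=1 U=1 S=0
  [2] read 0x46 idx=29: raw=0x48007 flags P=1 W=1 U=1 S=0
  → PA=0x48EA2  (3 entries read)

Access #2 PA: 0x42040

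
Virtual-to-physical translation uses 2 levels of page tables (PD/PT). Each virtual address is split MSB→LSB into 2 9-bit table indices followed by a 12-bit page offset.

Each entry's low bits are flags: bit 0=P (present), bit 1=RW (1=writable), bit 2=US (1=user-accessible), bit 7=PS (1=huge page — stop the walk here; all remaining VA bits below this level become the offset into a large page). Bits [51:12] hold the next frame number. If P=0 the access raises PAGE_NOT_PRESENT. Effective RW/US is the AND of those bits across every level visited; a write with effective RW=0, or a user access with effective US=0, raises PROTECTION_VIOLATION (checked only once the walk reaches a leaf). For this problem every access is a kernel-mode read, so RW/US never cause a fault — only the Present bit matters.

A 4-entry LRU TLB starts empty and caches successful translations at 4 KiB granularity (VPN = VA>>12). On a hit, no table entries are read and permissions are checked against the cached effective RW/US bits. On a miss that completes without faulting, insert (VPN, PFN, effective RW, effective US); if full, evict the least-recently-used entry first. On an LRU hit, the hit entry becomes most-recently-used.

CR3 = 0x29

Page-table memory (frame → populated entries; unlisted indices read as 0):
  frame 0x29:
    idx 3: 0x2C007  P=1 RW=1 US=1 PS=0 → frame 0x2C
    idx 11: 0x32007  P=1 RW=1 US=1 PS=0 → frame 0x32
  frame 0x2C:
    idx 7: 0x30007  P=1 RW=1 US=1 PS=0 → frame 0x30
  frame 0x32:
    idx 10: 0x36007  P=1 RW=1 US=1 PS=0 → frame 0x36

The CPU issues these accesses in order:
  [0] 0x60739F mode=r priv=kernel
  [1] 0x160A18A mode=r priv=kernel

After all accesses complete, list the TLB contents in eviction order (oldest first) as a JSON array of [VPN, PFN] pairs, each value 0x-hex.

Trace:
#0 VA=0x60739F (r,kernel):
  [0] read 0x29 idx=3: raw=0x2C007 flags P=1 W=1 U=1 S=0
  [1] read 0x2C idx=7: raw=0x30007 flags P=1 W=1 U=1 S=0
  → PA=0x3039F  (2 entries read)
#1 VA=0x160A18A (r,kernel):
  [0] read 0x29 idx=11: raw=0x32007 flags P=1 W=1 U=1 S=0
  [1] read 0x32 idx=10: raw=0x36007 flags P=1 W=1 U=1 S=0
  → PA=0x3618A  (2 entries read)

TLB: [["0x607", "0x30"], ["0x160A", "0x36"]]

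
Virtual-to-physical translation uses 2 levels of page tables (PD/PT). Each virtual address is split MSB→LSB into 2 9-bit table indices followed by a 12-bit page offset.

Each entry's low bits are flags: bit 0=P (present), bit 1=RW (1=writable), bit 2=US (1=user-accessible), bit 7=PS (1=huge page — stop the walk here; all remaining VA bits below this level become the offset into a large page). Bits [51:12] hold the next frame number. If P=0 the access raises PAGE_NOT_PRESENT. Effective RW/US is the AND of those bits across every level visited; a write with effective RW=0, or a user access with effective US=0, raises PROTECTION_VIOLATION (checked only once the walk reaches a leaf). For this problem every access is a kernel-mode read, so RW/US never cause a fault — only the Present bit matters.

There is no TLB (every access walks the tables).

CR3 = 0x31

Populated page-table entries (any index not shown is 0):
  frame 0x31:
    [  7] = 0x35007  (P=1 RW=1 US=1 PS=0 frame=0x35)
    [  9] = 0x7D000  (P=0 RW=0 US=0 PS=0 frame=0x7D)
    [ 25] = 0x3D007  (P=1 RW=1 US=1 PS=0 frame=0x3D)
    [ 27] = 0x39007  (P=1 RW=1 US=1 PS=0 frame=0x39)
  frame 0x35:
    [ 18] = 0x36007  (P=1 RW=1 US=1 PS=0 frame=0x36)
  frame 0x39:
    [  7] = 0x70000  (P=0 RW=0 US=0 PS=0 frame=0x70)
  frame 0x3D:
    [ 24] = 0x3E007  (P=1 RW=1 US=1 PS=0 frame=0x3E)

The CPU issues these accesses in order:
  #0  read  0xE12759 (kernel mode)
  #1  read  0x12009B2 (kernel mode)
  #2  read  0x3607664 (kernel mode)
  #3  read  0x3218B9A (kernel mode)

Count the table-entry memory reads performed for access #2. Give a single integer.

Trace:
#0 VA=0xE12759 (r,kernel):
  L0: frame=0x31 idx=7 entry=0x35007 [P=1 RW=1 US=1 PS=0]
  L1: frame=0x35 idx=18 entry=0x36007 [P=1 RW=1 US=1 PS=0]
  ⇒ phys 0x36759  [2 reads]
#1 VA=0x12009B2 (r,kernel):
  L0: frame=0x31 idx=9 entry=0x7D000 [P=0 RW=0 US=0 PS=0]
  ✗ PAGE_NOT_PRESENT  [1 reads]
#2 VA=0x3607664 (r,kernel):
  L0: frame=0x31 idx=27 entry=0x39007 [P=1 RW=1 US=1 PS=0]
  L1: frame=0x39 idx=7 entry=0x70000 [P=0 RW=0 US=0 PS=0]
  ✗ PAGE_NOT_PRESENT  [2 reads]
#3 VA=0x3218B9A (r,kernel):
  L0: frame=0x31 idx=25 entry=0x3D007 [P=1 RW=1 US=1 PS=0]
  L1: frame=0x3D idx=24 entry=0x3E007 [P=1 RW=1 US=1 PS=0]
  ⇒ phys 0x3EB9A  [2 reads]

Entries read for #2: 2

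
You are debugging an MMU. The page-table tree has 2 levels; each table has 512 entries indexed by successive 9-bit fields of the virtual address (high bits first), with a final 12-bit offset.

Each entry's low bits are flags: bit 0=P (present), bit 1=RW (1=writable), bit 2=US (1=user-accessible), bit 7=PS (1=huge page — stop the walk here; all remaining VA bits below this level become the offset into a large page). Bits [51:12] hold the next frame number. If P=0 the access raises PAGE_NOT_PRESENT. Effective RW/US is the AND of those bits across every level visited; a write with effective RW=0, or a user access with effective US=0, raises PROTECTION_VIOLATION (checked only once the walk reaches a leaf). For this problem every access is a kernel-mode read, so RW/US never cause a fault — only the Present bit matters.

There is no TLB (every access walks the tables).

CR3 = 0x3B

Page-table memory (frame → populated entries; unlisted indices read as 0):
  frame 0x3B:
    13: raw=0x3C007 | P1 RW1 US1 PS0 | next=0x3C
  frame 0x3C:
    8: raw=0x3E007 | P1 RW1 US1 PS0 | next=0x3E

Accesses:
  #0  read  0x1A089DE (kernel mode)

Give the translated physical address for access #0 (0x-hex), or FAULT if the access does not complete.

Per-access translation:
#0 VA=0x1A089DE (r,kernel):
  [0] read 0x3B idx=13: raw=0x3C007 flags P=1 W=1 U=1 S=0
  [1] read 0x3C idx=8: raw=0x3E007 flags P=1 W=1 U=1 S=0
  ⇒ phys 0x3E9DE  [2 reads]

Access #0 PA: 0x3E9DE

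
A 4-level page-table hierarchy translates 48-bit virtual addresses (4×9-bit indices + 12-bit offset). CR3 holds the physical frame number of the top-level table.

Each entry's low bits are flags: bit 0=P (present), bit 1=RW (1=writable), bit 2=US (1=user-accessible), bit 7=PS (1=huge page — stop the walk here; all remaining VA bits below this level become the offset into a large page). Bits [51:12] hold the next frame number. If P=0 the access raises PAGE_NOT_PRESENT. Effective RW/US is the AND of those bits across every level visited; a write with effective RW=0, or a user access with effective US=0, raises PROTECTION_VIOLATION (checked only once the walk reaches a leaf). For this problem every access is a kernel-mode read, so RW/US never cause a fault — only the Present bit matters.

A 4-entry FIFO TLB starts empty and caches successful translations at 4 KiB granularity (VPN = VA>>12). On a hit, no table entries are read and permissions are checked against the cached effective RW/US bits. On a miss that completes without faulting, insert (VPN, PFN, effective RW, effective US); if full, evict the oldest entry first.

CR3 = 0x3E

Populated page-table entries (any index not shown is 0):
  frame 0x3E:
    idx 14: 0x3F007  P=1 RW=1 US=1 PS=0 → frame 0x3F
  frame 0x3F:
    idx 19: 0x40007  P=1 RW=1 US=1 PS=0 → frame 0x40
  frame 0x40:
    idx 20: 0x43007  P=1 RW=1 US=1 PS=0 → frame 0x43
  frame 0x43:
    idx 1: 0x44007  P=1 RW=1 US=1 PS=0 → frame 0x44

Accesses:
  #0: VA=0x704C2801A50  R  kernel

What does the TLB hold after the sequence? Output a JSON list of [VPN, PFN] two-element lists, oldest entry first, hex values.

Trace:
#0 VA=0x704C2801A50 (r,kernel):
  [0] read 0x3E idx=14: raw=0x3F007 flags P=1 W=1 U=1 S=0
  [1] read 0x3F idx=19: raw=0x40007 flags P=1 W=1 U=1 S=0
  [2] read 0x40 idx=20: raw=0x43007 flags P=1 W=1 U=1 S=0
  [3] read 0x43 idx=1: raw=0x44007 flags P=1 W=1 U=1 S=0
  ✓ 0x44A50  — 4 lookups

TLB: [["0x704C2801", "0x44"]]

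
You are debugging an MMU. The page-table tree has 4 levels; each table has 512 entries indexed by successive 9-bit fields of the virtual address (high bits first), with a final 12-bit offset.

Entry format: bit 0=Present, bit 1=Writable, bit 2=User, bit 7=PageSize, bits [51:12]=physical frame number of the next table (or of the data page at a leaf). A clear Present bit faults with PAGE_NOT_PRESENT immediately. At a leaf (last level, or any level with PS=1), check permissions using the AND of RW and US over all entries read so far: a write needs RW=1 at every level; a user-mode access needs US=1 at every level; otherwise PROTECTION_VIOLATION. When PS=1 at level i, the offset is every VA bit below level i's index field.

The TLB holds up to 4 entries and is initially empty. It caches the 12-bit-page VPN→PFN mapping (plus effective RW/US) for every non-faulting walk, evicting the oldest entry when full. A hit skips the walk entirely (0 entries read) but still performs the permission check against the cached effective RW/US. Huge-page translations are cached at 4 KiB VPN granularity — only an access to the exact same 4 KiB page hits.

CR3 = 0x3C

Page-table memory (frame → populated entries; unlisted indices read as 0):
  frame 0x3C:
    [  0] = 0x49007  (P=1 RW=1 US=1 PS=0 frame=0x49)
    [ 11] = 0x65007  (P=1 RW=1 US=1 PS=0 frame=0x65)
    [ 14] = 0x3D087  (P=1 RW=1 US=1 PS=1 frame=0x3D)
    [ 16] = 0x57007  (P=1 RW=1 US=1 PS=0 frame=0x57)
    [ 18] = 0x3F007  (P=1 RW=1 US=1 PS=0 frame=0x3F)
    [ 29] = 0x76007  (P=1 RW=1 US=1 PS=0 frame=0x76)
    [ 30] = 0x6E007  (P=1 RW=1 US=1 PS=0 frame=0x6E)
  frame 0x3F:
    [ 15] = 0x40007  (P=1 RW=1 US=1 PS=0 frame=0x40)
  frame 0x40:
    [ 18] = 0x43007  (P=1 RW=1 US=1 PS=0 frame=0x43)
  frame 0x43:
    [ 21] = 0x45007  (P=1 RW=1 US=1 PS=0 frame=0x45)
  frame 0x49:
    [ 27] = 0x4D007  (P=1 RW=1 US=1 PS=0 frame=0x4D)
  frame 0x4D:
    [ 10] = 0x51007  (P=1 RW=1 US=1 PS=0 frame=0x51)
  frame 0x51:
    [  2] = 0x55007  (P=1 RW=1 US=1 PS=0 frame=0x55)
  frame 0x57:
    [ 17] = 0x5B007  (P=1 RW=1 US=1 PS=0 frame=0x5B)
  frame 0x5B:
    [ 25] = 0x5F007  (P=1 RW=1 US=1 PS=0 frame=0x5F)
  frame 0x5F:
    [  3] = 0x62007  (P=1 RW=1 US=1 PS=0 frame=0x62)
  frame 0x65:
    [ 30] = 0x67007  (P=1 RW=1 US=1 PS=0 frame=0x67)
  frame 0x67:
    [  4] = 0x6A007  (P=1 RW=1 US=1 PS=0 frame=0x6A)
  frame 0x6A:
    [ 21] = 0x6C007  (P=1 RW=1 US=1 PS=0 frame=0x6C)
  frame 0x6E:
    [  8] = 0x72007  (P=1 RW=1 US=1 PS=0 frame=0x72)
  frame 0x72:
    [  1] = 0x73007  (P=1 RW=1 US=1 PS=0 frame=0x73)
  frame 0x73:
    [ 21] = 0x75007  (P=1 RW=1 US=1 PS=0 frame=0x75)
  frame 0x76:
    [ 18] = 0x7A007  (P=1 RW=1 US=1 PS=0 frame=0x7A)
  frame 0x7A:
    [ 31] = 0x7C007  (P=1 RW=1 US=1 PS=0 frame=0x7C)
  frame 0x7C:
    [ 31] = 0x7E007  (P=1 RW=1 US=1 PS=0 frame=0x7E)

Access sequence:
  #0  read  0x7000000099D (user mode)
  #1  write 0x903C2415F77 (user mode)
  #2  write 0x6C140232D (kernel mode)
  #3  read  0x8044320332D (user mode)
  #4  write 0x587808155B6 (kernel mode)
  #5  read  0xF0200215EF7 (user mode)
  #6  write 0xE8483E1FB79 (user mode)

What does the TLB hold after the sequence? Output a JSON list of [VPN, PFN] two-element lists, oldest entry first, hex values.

Trace:
#0 VA=0x7000000099D (r,user):
  L0 @0x3C[14] → 0x3D087  P=1,RW=1,US=1,PS=1
  ✓ 0x3D99D (huge @L0)  — 1 lookups
#1 VA=0x903C2415F77 (w,user):
  L0 @0x3C[18] → 0x3F007  P=1,RW=1,US=1,PS=0
  L1 @0x3F[15] → 0x40007  P=1,RW=1,US=1,PS=0
  L2 @0x40[18] → 0x43007  P=1,RW=1,US=1,PS=0
  L3 @0x43[21] → 0x45007  P=1,RW=1,US=1,PS=0
  ✓ 0x45F77  — 4 lookups
#2 VA=0x6C140232D (w,kernel):
  L0 @0x3C[0] → 0x49007  P=1,RW=1,US=1,PS=0
  L1 @0x49[27] → 0x4D007  P=1,RW=1,US=1,PS=0
  L2 @0x4D[10] → 0x51007  P=1,RW=1,US=1,PS=0
  L3 @0x51[2] → 0x55007  P=1,RW=1,US=1,PS=0
  ✓ 0x5532D  — 4 lookups
#3 VA=0x8044320332D (r,user):
  L0 @0x3C[16] → 0x57007  P=1,RW=1,US=1,PS=0
  L1 @0x57[17] → 0x5B007  P=1,RW=1,US=1,PS=0
  L2 @0x5B[25] → 0x5F007  P=1,RW=1,US=1,PS=0
  L3 @0x5F[3] → 0x62007  P=1,RW=1,US=1,PS=0
  ✓ 0x6232D  — 4 lookups
#4 VA=0x587808155B6 (w,kernel):
  L0 @0x3C[11] → 0x65007  P=1,RW=1,US=1,PS=0
  L1 @0x65[30] → 0x67007  P=1,RW=1,US=1,PS=0
  L2 @0x67[4] → 0x6A007  P=1,RW=1,US=1,PS=0
  L3 @0x6A[21] → 0x6C007  P=1,RW=1,US=1,PS=0
  ✓ 0x6C5B6  — 4 lookups
#5 VA=0xF0200215EF7 (r,user):
  L0 @0x3C[30] → 0x6E007  P=1,RW=1,US=1,PS=0
  L1 @0x6E[8] → 0x72007  P=1,RW=1,US=1,PS=0
  L2 @0x72[1] → 0x73007  P=1,RW=1,US=1,PS=0
  L3 @0x73[21] → 0x75007  P=1,RW=1,US=1,PS=0
  ✓ 0x75EF7  — 4 lookups
#6 VA=0xE8483E1FB79 (w,user):
  L0 @0x3C[29] → 0x76007  P=1,RW=1,US=1,PS=0
  L1 @0x76[18] → 0x7A007  P=1,RW=1,US=1,PS=0
  L2 @0x7A[31] → 0x7C007  P=1,RW=1,US=1,PS=0
  L3 @0x7C[31] → 0x7E007  P=1,RW=1,US=1,PS=0
  ✓ 0x7EB79  — 4 lookups

TLB: [["0x80443203", "0x62"], ["0x58780815", "0x6C"], ["0xF0200215", "0x75"], ["0xE8483E1F", "0x7E"]]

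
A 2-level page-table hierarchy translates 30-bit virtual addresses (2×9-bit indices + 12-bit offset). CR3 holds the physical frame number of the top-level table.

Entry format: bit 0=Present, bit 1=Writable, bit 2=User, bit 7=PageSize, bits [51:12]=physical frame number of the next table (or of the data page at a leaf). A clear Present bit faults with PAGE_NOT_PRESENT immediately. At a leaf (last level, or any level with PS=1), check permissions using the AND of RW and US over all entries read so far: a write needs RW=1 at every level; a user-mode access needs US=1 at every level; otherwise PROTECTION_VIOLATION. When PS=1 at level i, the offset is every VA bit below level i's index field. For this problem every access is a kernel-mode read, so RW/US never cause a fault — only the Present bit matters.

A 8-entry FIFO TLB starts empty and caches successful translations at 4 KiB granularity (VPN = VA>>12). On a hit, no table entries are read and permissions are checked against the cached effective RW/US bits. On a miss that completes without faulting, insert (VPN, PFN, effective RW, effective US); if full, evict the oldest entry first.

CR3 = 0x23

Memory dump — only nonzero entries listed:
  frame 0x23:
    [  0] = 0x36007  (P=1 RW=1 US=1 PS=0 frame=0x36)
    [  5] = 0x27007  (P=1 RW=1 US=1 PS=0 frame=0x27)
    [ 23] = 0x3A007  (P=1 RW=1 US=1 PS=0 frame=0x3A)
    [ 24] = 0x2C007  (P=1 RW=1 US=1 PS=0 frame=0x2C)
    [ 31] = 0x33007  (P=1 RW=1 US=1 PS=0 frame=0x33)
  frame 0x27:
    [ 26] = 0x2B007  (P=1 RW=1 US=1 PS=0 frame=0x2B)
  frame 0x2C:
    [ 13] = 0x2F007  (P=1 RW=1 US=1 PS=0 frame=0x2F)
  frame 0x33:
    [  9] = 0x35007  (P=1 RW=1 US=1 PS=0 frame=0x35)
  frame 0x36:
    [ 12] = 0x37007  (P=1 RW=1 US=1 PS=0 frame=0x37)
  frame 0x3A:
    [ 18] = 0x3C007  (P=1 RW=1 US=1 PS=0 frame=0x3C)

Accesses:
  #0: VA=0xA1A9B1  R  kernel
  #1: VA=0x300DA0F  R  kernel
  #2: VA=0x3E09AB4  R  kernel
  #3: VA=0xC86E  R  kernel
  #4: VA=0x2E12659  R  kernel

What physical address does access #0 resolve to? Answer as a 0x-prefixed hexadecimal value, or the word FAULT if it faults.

Per-access translation:
#0 VA=0xA1A9B1 (r,kernel):
  L0 @0x23[5] → 0x27007  P=1,RW=1,US=1,PS=0
  L1 @0x27[26] → 0x2B007  P=1,RW=1,US=1,PS=0
  ⇒ phys 0x2B9B1  [2 reads]
#1 VA=0x300DA0F (r,kernel):
  L0 @0x23[24] → 0x2C007  P=1,RW=1,US=1,PS=0
  L1 @0x2C[13] → 0x2F007  P=1,RW=1,US=1,PS=0
  ⇒ phys 0x2FA0F  [2 reads]
#2 VA=0x3E09AB4 (r,kernel):
  L0 @0x23[31] → 0x33007  P=1,RW=1,US=1,PS=0
  L1 @0x33[9] → 0x35007  P=1,RW=1,US=1,PS=0
  ⇒ phys 0x35AB4  [2 reads]
#3 VA=0xC86E (r,kernel):
  L0 @0x23[0] → 0x36007  P=1,RW=1,US=1,PS=0
  L1 @0x36[12] → 0x37007  P=1,RW=1,US=1,PS=0
  ⇒ phys 0x3786E  [2 reads]
#4 VA=0x2E12659 (r,kernel):
  L0 @0x23[23] → 0x3A007  P=1,RW=1,US=1,PS=0
  L1 @0x3A[18] → 0x3C007  P=1,RW=1,US=1,PS=0
  ⇒ phys 0x3C659  [2 reads]

Access #0 PA: 0x2B9B1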